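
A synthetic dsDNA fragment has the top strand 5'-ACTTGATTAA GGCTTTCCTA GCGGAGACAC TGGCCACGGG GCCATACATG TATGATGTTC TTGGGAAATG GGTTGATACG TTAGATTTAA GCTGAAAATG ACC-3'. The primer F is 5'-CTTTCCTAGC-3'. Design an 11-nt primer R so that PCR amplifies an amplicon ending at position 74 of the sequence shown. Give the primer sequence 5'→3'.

5'-AACCCATTTCC-3'

The forward primer binds at positions 13–22; the product's 3' end on the top strand is position 74.
The reverse primer anneals to the top strand over positions 64–74, i.e. to GGAAATGGGTT.
Its sequence written 5'→3' is the reverse complement: AACCCATTTCC.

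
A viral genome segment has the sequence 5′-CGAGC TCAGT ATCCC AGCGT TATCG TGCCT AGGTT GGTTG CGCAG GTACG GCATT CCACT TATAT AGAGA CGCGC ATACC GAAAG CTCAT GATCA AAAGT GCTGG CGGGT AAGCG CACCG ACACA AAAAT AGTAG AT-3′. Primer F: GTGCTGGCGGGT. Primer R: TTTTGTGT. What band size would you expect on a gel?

30 bp

Forward primer GTGCTGGCGGGT is found on the top strand at positions 99–110.
The reverse primer's reverse complement is ACACAAAA, which matches the template at positions 121–128.
The product runs from position 99 to position 128, so its length is 128 − 99 + 1 = 30 bp.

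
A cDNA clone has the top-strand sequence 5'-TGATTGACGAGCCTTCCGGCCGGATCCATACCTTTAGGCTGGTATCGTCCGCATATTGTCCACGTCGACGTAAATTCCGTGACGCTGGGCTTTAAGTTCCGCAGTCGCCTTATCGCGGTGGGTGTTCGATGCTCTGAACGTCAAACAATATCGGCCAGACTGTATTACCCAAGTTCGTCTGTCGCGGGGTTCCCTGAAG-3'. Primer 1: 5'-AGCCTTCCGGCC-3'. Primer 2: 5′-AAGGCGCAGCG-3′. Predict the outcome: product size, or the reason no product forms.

Primer 2 (AAGGCGCAGCG) does not match the top strand, and its reverse complement CGCTGCGCCTT does not match either.
With no annealing site for primer 2, no amplification occurs.

No product — primer 2 has no binding site in the template.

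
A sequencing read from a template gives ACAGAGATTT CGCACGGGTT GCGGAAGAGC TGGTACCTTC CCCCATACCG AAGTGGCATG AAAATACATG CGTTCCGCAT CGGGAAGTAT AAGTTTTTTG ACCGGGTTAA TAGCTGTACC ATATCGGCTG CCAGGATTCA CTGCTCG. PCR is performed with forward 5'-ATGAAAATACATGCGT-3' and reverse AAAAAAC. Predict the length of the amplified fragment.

42 bp

Scanning the template, ATGAAAATACATGCGT occurs at positions 58–73; this primer anneals to the bottom strand there with its 3' end pointing downstream.
Reverse complement of the reverse primer: GTTTTTT. This occurs on the top strand at positions 93–99.
Product length = (reverse-primer end) − (forward-primer start) + 1 = 99 − 58 + 1 = 42 bp.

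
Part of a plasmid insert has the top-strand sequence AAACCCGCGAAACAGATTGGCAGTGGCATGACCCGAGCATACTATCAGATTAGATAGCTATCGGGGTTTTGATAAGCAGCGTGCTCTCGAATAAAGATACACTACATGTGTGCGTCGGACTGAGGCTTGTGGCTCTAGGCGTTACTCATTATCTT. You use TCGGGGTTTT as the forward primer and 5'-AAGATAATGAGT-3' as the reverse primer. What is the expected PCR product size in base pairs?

The forward primer matches the template at positions 61–70.
Reverse complement of the reverse primer: ACTCATTATCTT. This occurs on the top strand at positions 144–155.
The product runs from position 61 to position 155, so its length is 155 − 61 + 1 = 95 bp.

95 bp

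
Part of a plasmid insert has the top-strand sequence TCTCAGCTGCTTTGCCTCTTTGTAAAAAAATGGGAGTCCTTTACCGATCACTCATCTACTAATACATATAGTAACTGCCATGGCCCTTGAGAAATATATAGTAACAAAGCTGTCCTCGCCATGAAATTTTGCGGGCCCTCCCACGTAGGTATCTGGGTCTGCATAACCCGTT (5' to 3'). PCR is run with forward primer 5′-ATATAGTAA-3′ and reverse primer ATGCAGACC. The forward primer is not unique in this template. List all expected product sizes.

99 bp, 69 bp

The forward primer ATATAGTAA matches the top strand at positions 66–74, 96–104.
The reverse primer's reverse complement is GGTCTGCAT, matching at positions 156–164.
Each forward site pairs with the reverse site to give a product ending at position 164: sizes 99, 69 bp.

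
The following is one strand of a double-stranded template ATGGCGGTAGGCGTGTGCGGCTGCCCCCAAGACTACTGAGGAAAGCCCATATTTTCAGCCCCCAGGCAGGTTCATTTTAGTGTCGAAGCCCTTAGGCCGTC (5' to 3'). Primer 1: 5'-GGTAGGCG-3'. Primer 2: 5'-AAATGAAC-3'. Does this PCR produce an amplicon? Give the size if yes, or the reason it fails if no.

Yes — a 72 bp product.

Primer 1 (GGTAGGCG) matches the top strand at positions 6–13; it acts as a forward primer.
Primer 2's reverse complement is GTTCATTT, matching the top strand at positions 70–77; it acts as a reverse primer.
The 3' ends face each other across positions 6–77, giving a 72 bp product.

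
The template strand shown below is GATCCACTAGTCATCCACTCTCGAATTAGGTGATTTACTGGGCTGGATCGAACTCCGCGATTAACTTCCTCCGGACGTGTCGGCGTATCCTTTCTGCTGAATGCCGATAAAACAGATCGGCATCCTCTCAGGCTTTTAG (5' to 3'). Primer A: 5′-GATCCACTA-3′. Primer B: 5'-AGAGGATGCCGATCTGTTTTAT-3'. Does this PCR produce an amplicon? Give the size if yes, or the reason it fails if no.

Yes — a 128 bp product.

Primer A (GATCCACTA) matches the top strand at positions 1–9; it acts as a forward primer.
Primer B's reverse complement is ATAAAACAGATCGGCATCCTCT, matching the top strand at positions 107–128; it acts as a reverse primer.
The 3' ends face each other across positions 1–128, giving a 128 bp product.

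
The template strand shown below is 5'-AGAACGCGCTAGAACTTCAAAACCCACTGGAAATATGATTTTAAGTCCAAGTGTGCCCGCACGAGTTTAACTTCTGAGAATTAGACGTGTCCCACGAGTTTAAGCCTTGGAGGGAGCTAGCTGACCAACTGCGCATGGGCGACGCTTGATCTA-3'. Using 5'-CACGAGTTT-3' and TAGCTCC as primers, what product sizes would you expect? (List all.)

60 bp, 27 bp

The forward primer CACGAGTTT matches the top strand at positions 60–68, 93–101.
The reverse primer's reverse complement is GGAGCTA, matching at positions 113–119.
Each forward site pairs with the reverse site to give a product ending at position 119: sizes 60, 27 bp.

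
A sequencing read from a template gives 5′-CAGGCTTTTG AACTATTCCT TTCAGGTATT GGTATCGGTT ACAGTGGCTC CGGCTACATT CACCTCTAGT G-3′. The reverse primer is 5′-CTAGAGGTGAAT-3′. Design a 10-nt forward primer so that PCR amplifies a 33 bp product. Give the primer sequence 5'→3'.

The reverse primer's reverse complement ATTCACCTCTAG matches the template at positions 58–69, so the product ends at position 69.
A 33 bp product then starts at position 69 − 33 + 1 = 37.
The forward primer is identical to the top strand there: GGTTACAGTG.

5'-GGTTACAGTG-3'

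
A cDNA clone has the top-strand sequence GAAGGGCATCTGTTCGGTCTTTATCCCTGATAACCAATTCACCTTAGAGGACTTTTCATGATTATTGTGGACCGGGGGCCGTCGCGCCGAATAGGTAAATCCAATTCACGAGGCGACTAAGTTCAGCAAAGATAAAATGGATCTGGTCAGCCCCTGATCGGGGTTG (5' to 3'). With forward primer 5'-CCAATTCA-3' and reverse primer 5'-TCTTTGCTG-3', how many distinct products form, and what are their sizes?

The forward primer CCAATTCA matches the top strand at positions 34–41, 101–108.
The reverse primer's reverse complement is CAGCAAAGA, matching at positions 124–132.
Each forward site pairs with the reverse site to give a product ending at position 132: sizes 99, 32 bp.

Two products: 99 bp, 32 bp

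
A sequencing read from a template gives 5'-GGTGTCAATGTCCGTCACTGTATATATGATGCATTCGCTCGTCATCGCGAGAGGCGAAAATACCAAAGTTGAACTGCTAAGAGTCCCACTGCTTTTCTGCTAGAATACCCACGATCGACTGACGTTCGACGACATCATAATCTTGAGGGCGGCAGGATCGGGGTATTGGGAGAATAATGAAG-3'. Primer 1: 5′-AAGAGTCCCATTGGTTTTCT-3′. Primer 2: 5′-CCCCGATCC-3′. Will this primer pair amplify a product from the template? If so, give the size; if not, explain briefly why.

Primer 1 (AAGAGTCCCATTGGTTTTCT) does not match the top strand, and its reverse complement AGAAAACCAATGGGACTCTT does not match either.
With no annealing site for primer 1, no amplification occurs.

No product — primer 1 has no binding site in the template.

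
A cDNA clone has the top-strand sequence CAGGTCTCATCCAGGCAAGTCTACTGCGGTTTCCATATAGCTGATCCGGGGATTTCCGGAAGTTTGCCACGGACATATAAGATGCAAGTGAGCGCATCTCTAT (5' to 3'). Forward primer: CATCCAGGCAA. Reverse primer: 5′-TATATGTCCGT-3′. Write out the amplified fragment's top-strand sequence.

Scanning the template, CATCCAGGCAA occurs at positions 8–18; this primer anneals to the bottom strand there with its 3' end pointing downstream.
Reverse complement of the reverse primer: ACGGACATATA. This occurs on the top strand at positions 69–79.
The product is the template from position 8 through 79 (72 bp).

5'-CATCCAGGCAAGTCTACTGCGGTTTCCATATAGCTGATCCGGGGATTTCCGGAAGTTTGCCACGGACATATA-3'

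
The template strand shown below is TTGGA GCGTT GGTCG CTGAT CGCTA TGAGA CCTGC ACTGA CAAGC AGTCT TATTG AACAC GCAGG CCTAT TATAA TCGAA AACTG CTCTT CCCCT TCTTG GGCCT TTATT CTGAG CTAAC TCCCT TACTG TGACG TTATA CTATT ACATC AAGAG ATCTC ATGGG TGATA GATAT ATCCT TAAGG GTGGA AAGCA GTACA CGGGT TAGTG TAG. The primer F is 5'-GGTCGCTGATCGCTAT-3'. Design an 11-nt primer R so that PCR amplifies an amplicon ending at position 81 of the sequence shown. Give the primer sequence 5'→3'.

The forward primer binds at positions 11–26; the product's 3' end on the top strand is position 81.
The reverse primer anneals to the top strand over positions 71–81, i.e. to TATAATCGAAA.
Its sequence written 5'→3' is the reverse complement: TTTCGATTATA.

5'-TTTCGATTATA-3'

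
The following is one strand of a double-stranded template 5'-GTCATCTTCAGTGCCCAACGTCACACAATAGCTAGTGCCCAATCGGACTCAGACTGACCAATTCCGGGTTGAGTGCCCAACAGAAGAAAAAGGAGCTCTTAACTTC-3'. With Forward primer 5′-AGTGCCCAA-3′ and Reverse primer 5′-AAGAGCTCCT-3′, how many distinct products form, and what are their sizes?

The forward primer AGTGCCCAA matches the top strand at positions 10–18, 34–42, 72–80.
The reverse primer's reverse complement is AGGAGCTCTT, matching at positions 91–100.
Each forward site pairs with the reverse site to give a product ending at position 100: sizes 91, 67, 29 bp.

Three products: 91 bp, 67 bp, 29 bp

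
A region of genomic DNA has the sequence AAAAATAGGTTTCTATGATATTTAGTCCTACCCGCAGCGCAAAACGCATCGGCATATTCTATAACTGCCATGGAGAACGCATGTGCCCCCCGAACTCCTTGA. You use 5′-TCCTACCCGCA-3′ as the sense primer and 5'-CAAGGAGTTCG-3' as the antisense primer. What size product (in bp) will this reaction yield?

76 bp

Scanning the template, TCCTACCCGCA occurs at positions 26–36; this primer anneals to the bottom strand there with its 3' end pointing downstream.
Taking the reverse complement of CAAGGAGTTCG gives CGAACTCCTTG, found at positions 91–101 on the template; the primer anneals here to the top strand with its 3' end pointing upstream.
Product length = (reverse-primer end) − (forward-primer start) + 1 = 101 − 26 + 1 = 76 bp.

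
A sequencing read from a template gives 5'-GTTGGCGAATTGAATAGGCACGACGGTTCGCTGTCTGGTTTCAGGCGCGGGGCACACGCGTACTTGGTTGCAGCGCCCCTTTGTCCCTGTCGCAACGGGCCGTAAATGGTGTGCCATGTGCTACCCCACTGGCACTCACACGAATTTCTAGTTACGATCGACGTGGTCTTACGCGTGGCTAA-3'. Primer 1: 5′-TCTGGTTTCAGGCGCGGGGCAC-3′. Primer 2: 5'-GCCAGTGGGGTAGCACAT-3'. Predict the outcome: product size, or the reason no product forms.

Yes — a 100 bp product.

Primer 1 (TCTGGTTTCAGGCGCGGGGCAC) matches the top strand at positions 34–55; it acts as a forward primer.
Primer 2's reverse complement is ATGTGCTACCCCACTGGC, matching the top strand at positions 116–133; it acts as a reverse primer.
The 3' ends face each other across positions 34–133, giving a 100 bp product.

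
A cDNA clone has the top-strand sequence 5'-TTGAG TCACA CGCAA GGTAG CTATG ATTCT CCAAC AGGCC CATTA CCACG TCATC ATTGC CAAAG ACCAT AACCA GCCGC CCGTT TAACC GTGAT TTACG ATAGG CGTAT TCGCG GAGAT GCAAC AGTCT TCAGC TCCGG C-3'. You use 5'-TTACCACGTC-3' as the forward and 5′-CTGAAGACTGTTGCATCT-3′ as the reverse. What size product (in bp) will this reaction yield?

Forward primer TTACCACGTC is found on the top strand at positions 43–52.
Taking the reverse complement of CTGAAGACTGTTGCATCT gives AGATGCAACAGTCTTCAG, found at positions 117–134 on the template; the primer anneals here to the top strand with its 3' end pointing upstream.
The product runs from position 43 to position 134, so its length is 134 − 43 + 1 = 92 bp.

92 bp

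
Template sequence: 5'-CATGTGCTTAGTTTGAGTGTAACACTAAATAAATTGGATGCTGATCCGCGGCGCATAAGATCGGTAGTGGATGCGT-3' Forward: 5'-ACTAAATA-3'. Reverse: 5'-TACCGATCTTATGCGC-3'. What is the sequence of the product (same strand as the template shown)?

Scanning the template, ACTAAATA occurs at positions 24–31; this primer anneals to the bottom strand there with its 3' end pointing downstream.
The reverse primer's reverse complement is GCGCATAAGATCGGTA, which matches the template at positions 51–66.
The product is the template from position 24 through 66 (43 bp).

5'-ACTAAATAAATTGGATGCTGATCCGCGGCGCATAAGATCGGTA-3'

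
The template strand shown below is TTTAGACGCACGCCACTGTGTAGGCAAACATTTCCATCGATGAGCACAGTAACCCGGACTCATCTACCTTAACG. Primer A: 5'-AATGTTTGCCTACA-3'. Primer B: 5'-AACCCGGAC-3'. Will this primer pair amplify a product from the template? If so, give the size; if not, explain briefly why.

Primer A (AATGTTTGCCTACA) has reverse complement TGTAGGCAAACATT, which matches the top strand at positions 19–32; primer A anneals to the top strand there with its 3' end pointing upstream toward position 19.
Primer B (AACCCGGAC) matches the top strand directly at positions 51–59; it anneals to the bottom strand with its 3' end pointing downstream toward position 59.
The 3' ends diverge (primer A extends toward position 1, primer B toward position 74), so the primers never converge on a shared product.

No product — the primers' 3' ends point away from each other.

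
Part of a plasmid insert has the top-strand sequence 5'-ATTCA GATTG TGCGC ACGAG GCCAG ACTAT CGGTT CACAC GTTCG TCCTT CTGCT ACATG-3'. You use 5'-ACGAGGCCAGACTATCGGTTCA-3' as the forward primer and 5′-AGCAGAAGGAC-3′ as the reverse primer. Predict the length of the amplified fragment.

40 bp

Scanning the template, ACGAGGCCAGACTATCGGTTCA occurs at positions 16–37; this primer anneals to the bottom strand there with its 3' end pointing downstream.
The reverse primer's reverse complement is GTCCTTCTGCT, which matches the template at positions 45–55.
Product length = (reverse-primer end) − (forward-primer start) + 1 = 55 − 16 + 1 = 40 bp.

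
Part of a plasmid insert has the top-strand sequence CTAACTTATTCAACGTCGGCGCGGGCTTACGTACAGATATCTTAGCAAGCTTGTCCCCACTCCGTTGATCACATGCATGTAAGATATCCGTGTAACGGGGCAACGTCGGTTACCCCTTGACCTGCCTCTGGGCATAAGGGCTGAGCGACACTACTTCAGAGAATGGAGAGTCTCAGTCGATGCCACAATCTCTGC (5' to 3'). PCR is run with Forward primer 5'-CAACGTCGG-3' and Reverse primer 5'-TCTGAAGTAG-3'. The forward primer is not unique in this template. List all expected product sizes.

The forward primer CAACGTCGG matches the top strand at positions 11–19, 101–109.
The reverse primer's reverse complement is CTACTTCAGA, matching at positions 151–160.
Each forward site pairs with the reverse site to give a product ending at position 160: sizes 150, 60 bp.

150 bp, 60 bp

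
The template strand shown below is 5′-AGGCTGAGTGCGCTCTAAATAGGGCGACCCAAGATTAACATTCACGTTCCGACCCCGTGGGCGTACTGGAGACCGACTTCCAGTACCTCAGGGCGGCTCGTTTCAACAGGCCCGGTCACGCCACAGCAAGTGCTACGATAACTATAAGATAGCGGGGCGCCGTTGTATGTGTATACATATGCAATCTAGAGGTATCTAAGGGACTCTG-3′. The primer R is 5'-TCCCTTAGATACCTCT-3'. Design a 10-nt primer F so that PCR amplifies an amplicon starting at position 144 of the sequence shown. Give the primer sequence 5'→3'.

The reverse primer's reverse complement AGAGGTATCTAAGGGA matches the template at positions 188–203; the product starts at position 144.
The forward primer is identical to the top strand over positions 144–153: ATAAGATAGC.

5'-ATAAGATAGC-3'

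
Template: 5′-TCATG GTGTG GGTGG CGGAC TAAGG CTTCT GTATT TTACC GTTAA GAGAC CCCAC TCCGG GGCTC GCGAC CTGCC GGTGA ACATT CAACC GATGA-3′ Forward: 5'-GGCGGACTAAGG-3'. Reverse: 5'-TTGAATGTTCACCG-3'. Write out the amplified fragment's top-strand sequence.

5'-GGCGGACTAAGGCTTCTGTATTTTACCGTTAAGAGACCCCACTCCGGGGCTCGCGACCTGCCGGTGAACATTCAA-3'

Forward primer GGCGGACTAAGG is found on the top strand at positions 14–25.
Reverse complement of the reverse primer: CGGTGAACATTCAA. This occurs on the top strand at positions 75–88.
The product is the template from position 14 through 88 (75 bp).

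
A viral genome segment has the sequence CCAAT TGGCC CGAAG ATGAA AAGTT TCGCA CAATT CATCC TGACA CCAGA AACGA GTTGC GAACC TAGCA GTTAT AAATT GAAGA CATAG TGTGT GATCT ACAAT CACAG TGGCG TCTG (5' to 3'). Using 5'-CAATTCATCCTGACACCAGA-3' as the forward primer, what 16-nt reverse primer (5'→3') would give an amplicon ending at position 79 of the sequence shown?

5'-ATTTATAACTGCTAGG-3'

The forward primer binds at positions 31–50; the product's 3' end on the top strand is position 79.
The reverse primer anneals to the top strand over positions 64–79, i.e. to CCTAGCAGTTATAAAT.
Its sequence written 5'→3' is the reverse complement: ATTTATAACTGCTAGG.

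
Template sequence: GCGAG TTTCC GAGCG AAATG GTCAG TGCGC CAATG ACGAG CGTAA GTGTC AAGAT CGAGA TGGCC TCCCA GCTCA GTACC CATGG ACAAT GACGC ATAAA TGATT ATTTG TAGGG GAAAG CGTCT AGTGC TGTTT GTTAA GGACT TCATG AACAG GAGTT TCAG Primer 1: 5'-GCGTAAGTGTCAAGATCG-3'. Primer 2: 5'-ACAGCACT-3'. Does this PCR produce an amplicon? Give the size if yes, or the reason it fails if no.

Primer 1 (GCGTAAGTGTCAAGATCG) matches the top strand at positions 40–57; it acts as a forward primer.
Primer 2's reverse complement is AGTGCTGT, matching the top strand at positions 126–133; it acts as a reverse primer.
The 3' ends face each other across positions 40–133, giving a 94 bp product.

Yes — a 94 bp product.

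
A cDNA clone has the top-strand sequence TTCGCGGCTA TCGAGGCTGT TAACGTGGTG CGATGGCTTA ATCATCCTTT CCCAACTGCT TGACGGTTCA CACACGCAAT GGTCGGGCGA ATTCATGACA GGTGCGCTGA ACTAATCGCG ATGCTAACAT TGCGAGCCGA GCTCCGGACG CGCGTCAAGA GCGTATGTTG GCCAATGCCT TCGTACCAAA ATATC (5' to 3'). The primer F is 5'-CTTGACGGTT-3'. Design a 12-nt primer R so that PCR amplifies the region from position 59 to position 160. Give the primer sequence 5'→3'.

The product's 3' end on the top strand is position 160.
The reverse primer anneals to the top strand over positions 149–160, i.e. to CGCGCGTCAAGA.
Its sequence written 5'→3' is the reverse complement: TCTTGACGCGCG.

5'-TCTTGACGCGCG-3'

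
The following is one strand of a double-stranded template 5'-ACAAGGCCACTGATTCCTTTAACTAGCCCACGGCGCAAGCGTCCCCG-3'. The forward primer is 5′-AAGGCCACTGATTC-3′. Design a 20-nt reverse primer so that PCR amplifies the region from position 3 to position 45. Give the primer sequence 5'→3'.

The product's 3' end on the top strand is position 45.
The reverse primer anneals to the top strand over positions 26–45, i.e. to GCCCACGGCGCAAGCGTCCC.
Its sequence written 5'→3' is the reverse complement: GGGACGCTTGCGCCGTGGGC.

5'-GGGACGCTTGCGCCGTGGGC-3'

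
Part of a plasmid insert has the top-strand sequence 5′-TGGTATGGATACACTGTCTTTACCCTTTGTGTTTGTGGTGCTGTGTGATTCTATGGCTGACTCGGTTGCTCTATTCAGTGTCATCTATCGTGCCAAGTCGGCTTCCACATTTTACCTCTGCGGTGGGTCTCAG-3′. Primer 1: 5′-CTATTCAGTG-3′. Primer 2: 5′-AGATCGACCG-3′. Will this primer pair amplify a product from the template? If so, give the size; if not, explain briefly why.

Primer 2 (AGATCGACCG) does not match the top strand, and its reverse complement CGGTCGATCT does not match either.
With no annealing site for primer 2, no amplification occurs.

No product — primer 2 has no binding site in the template.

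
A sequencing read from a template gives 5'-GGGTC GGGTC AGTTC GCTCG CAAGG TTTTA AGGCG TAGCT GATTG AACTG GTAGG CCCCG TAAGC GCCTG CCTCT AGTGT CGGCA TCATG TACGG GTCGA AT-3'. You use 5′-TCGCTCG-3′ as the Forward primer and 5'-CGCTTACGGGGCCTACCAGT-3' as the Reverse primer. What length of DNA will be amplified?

53 bp

The forward primer matches the template at positions 14–20.
The reverse primer's reverse complement is ACTGGTAGGCCCCGTAAGCG, which matches the template at positions 47–66.
Product length = (reverse-primer end) − (forward-primer start) + 1 = 66 − 14 + 1 = 53 bp.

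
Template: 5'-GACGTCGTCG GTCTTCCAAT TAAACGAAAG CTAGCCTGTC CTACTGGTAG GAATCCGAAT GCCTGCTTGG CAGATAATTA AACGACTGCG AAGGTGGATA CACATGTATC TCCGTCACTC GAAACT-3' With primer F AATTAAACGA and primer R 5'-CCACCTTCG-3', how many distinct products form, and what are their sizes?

The forward primer AATTAAACGA matches the top strand at positions 18–27, 76–85.
The reverse primer's reverse complement is CGAAGGTGG, matching at positions 89–97.
Each forward site pairs with the reverse site to give a product ending at position 97: sizes 80, 22 bp.

Two products: 80 bp, 22 bp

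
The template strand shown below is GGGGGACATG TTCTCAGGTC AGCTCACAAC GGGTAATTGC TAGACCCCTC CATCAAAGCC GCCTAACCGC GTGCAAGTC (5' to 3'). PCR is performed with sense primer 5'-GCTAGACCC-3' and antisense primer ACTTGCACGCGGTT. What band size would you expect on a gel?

The forward primer matches the template at positions 39–47.
Taking the reverse complement of ACTTGCACGCGGTT gives AACCGCGTGCAAGT, found at positions 65–78 on the template; the primer anneals here to the top strand with its 3' end pointing upstream.
Product length = (reverse-primer end) − (forward-primer start) + 1 = 78 − 39 + 1 = 40 bp.

40 bp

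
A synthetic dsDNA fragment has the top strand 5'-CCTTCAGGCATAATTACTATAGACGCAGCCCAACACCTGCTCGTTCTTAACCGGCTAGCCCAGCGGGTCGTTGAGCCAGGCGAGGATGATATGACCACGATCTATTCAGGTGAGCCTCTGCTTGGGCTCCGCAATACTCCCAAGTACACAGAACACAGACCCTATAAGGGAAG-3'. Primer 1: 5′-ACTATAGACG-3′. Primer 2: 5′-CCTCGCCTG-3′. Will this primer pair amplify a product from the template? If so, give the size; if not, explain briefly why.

Yes — a 70 bp product.

Primer 1 (ACTATAGACG) matches the top strand at positions 16–25; it acts as a forward primer.
Primer 2's reverse complement is CAGGCGAGG, matching the top strand at positions 77–85; it acts as a reverse primer.
The 3' ends face each other across positions 16–85, giving a 70 bp product.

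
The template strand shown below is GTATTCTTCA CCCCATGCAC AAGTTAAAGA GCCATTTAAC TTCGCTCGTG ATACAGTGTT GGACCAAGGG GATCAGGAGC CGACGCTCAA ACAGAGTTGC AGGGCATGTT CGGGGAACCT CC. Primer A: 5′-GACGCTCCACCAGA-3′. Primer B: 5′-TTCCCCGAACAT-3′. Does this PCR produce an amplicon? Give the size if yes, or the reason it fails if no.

No product — primer A has no binding site in the template.

Primer A (GACGCTCCACCAGA) does not match the top strand, and its reverse complement TCTGGTGGAGCGTC does not match either.
With no annealing site for primer A, no amplification occurs.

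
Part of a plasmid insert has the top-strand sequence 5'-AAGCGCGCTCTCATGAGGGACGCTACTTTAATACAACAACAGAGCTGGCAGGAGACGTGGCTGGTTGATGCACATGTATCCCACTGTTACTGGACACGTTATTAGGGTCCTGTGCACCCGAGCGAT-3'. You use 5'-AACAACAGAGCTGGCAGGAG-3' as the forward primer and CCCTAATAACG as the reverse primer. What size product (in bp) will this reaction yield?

Scanning the template, AACAACAGAGCTGGCAGGAG occurs at positions 35–54; this primer anneals to the bottom strand there with its 3' end pointing downstream.
Reverse complement of the reverse primer: CGTTATTAGGG. This occurs on the top strand at positions 97–107.
Product length = (reverse-primer end) − (forward-primer start) + 1 = 107 − 35 + 1 = 73 bp.

73 bp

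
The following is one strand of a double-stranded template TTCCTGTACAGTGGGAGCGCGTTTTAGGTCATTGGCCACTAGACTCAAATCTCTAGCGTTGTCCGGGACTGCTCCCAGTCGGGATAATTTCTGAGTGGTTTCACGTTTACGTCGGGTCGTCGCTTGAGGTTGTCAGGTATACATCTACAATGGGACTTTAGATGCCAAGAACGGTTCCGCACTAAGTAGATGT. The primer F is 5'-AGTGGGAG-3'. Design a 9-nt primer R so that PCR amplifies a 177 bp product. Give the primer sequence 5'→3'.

5'-CTTAGTGCG-3'

The forward primer binds at positions 10–17, so a 177 bp product ends at position 10 + 177 − 1 = 186.
The reverse primer anneals to the top strand over positions 178–186, i.e. to CGCACTAAG.
Its sequence written 5'→3' is the reverse complement: CTTAGTGCG.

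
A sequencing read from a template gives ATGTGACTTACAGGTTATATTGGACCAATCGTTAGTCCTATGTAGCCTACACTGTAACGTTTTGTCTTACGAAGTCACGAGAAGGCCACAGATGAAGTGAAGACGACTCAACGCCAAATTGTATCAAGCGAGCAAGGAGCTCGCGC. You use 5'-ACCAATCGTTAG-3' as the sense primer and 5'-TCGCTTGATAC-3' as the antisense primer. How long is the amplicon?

108 bp

Forward primer ACCAATCGTTAG is found on the top strand at positions 24–35.
Reverse complement of the reverse primer: GTATCAAGCGA. This occurs on the top strand at positions 121–131.
Amplicon spans positions 24–131: 108 bp.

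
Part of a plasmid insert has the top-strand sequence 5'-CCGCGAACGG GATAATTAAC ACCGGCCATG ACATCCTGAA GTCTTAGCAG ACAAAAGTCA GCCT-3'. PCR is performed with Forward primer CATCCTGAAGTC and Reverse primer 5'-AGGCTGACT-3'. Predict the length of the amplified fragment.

33 bp

Forward primer CATCCTGAAGTC is found on the top strand at positions 32–43.
The reverse primer's reverse complement is AGTCAGCCT, which matches the template at positions 56–64.
The product runs from position 32 to position 64, so its length is 64 − 32 + 1 = 33 bp.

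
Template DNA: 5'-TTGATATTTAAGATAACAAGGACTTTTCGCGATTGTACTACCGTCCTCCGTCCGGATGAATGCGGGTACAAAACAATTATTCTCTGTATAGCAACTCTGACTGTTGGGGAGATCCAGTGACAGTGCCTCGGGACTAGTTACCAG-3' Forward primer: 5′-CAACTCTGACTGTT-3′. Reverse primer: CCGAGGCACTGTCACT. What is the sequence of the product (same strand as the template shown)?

5'-CAACTCTGACTGTTGGGGAGATCCAGTGACAGTGCCTCGG-3'

Scanning the template, CAACTCTGACTGTT occurs at positions 92–105; this primer anneals to the bottom strand there with its 3' end pointing downstream.
The reverse primer's reverse complement is AGTGACAGTGCCTCGG, which matches the template at positions 116–131.
The product is the template from position 92 through 131 (40 bp).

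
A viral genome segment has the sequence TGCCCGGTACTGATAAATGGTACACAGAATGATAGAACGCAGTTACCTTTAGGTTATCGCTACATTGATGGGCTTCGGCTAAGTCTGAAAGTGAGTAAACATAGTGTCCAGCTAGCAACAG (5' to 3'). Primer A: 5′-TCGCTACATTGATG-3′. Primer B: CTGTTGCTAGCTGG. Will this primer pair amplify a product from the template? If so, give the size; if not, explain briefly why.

Yes — a 65 bp product.

Primer A (TCGCTACATTGATG) matches the top strand at positions 57–70; it acts as a forward primer.
Primer B's reverse complement is CCAGCTAGCAACAG, matching the top strand at positions 108–121; it acts as a reverse primer.
The 3' ends face each other across positions 57–121, giving a 65 bp product.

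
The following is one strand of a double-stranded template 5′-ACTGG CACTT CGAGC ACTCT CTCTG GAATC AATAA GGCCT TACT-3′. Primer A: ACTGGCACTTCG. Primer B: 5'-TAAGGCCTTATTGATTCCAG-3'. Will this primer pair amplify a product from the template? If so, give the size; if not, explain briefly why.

Primer A (ACTGGCACTTCG) matches the top strand at positions 1–12; it acts as a forward primer.
Primer B's reverse complement is CTGGAATCAATAAGGCCTTA, matching the top strand at positions 23–42; it acts as a reverse primer.
The 3' ends face each other across positions 1–42, giving a 42 bp product.

Yes — a 42 bp product.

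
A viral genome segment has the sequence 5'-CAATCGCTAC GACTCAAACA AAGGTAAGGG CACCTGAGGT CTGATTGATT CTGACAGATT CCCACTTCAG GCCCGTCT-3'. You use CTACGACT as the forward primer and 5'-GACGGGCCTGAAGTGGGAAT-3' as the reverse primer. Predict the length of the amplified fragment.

The forward primer matches the template at positions 7–14.
Taking the reverse complement of GACGGGCCTGAAGTGGGAAT gives ATTCCCACTTCAGGCCCGTC, found at positions 58–77 on the template; the primer anneals here to the top strand with its 3' end pointing upstream.
The product runs from position 7 to position 77, so its length is 77 − 7 + 1 = 71 bp.

71 bp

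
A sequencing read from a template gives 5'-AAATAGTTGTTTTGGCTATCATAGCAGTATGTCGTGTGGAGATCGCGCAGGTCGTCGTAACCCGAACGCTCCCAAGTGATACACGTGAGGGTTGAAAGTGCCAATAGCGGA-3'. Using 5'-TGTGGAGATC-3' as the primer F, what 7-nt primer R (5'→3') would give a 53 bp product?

5'-CACGTGT-3'

The forward primer binds at positions 35–44, so a 53 bp product ends at position 35 + 53 − 1 = 87.
The reverse primer anneals to the top strand over positions 81–87, i.e. to ACACGTG.
Its sequence written 5'→3' is the reverse complement: CACGTGT.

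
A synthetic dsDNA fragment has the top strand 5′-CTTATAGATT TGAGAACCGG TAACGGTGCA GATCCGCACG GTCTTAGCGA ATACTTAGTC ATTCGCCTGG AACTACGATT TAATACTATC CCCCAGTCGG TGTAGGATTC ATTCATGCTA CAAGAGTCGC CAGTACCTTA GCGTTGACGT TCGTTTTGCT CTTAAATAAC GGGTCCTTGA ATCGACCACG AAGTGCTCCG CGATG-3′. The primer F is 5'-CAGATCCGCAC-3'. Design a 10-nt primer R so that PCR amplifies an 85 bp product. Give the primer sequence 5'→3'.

The forward primer binds at positions 29–39, so an 85 bp product ends at position 29 + 85 − 1 = 113.
The reverse primer anneals to the top strand over positions 104–113, i.e. to AGGATTCATT.
Its sequence written 5'→3' is the reverse complement: AATGAATCCT.

5'-AATGAATCCT-3'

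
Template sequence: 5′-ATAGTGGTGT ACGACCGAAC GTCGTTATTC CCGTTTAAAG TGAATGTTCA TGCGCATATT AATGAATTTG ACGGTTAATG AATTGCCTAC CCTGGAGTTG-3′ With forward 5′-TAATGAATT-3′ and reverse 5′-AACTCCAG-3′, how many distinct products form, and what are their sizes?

Two products: 40 bp, 24 bp

The forward primer TAATGAATT matches the top strand at positions 60–68, 76–84.
The reverse primer's reverse complement is CTGGAGTT, matching at positions 92–99.
Each forward site pairs with the reverse site to give a product ending at position 99: sizes 40, 24 bp.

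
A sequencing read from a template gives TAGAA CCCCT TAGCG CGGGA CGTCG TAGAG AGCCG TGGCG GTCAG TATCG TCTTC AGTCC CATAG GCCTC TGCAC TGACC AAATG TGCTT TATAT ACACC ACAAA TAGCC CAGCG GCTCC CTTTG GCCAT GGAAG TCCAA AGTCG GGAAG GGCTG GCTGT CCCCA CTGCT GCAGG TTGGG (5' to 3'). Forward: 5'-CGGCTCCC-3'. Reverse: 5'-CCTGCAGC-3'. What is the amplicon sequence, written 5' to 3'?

The forward primer matches the template at positions 114–121.
The reverse primer's reverse complement is GCTGCAGG, which matches the template at positions 168–175.
The product is the template from position 114 through 175 (62 bp).

5'-CGGCTCCCTTTGGCCATGGAAGTCCAAAGTCGGGAAGGGCTGGCTGTCCCCACTGCTGCAGG-3'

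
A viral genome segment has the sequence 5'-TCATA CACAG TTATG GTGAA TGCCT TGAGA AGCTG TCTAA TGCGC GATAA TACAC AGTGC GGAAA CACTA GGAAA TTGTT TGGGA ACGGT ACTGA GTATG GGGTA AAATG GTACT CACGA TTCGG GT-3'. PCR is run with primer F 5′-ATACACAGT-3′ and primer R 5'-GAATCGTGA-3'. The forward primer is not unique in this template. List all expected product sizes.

The forward primer ATACACAGT matches the top strand at positions 3–11, 50–58.
The reverse primer's reverse complement is TCACGATTC, matching at positions 115–123.
Each forward site pairs with the reverse site to give a product ending at position 123: sizes 121, 74 bp.

121 bp, 74 bp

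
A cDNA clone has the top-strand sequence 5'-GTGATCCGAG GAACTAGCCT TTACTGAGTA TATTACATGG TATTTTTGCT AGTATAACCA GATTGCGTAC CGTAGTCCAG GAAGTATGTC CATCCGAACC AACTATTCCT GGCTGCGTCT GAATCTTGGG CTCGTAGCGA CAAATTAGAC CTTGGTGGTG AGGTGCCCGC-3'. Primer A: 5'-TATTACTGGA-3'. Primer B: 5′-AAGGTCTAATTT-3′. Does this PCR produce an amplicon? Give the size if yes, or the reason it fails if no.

No product — primer A has no binding site in the template.

Primer A (TATTACTGGA) does not match the top strand, and its reverse complement TCCAGTAATA does not match either.
With no annealing site for primer A, no amplification occurs.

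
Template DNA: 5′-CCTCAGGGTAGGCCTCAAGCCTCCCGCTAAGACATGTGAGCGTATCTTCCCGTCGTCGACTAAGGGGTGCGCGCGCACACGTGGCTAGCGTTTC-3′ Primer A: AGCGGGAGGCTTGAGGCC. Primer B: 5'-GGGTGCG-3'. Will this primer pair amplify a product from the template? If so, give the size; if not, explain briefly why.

No product — the primers' 3' ends point away from each other.

Primer A (AGCGGGAGGCTTGAGGCC) has reverse complement GGCCTCAAGCCTCCCGCT, which matches the top strand at positions 11–28; primer A anneals to the top strand there with its 3' end pointing upstream toward position 11.
Primer B (GGGTGCG) matches the top strand directly at positions 65–71; it anneals to the bottom strand with its 3' end pointing downstream toward position 71.
The 3' ends diverge (primer A extends toward position 1, primer B toward position 94), so the primers never converge on a shared product.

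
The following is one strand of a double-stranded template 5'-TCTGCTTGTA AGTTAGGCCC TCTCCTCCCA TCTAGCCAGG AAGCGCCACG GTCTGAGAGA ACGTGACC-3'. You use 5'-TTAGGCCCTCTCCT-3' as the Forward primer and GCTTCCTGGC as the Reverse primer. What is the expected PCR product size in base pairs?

Scanning the template, TTAGGCCCTCTCCT occurs at positions 13–26; this primer anneals to the bottom strand there with its 3' end pointing downstream.
Taking the reverse complement of GCTTCCTGGC gives GCCAGGAAGC, found at positions 35–44 on the template; the primer anneals here to the top strand with its 3' end pointing upstream.
The product runs from position 13 to position 44, so its length is 44 − 13 + 1 = 32 bp.

32 bp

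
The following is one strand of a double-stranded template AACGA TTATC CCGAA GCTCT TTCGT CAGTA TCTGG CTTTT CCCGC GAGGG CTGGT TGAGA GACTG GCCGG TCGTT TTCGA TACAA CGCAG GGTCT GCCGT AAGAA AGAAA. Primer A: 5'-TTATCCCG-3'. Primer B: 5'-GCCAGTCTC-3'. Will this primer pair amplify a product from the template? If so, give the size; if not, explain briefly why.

Primer A (TTATCCCG) matches the top strand at positions 6–13; it acts as a forward primer.
Primer B's reverse complement is GAGACTGGC, matching the top strand at positions 59–67; it acts as a reverse primer.
The 3' ends face each other across positions 6–67, giving a 62 bp product.

Yes — a 62 bp product.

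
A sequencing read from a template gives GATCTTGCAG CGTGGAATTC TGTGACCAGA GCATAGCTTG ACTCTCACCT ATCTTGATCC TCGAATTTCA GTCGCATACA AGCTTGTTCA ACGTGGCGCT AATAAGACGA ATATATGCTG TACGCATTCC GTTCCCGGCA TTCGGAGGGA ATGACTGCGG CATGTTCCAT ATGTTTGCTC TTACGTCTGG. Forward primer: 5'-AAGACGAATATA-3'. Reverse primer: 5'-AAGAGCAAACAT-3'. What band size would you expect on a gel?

79 bp

The forward primer matches the template at positions 104–115.
Taking the reverse complement of AAGAGCAAACAT gives ATGTTTGCTCTT, found at positions 171–182 on the template; the primer anneals here to the top strand with its 3' end pointing upstream.
Amplicon spans positions 104–182: 79 bp.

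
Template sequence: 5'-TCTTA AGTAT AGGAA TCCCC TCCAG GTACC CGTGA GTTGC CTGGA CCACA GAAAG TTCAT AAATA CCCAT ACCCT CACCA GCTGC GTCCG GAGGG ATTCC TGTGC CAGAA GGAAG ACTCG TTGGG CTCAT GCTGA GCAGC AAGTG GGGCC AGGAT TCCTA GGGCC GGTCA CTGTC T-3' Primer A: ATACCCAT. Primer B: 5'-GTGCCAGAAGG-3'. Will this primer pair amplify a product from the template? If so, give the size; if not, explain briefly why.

No product — both primers anneal to the same strand and extend in the same direction.

Primer A (ATACCCAT) matches the top strand at positions 63–70 (3' end points downstream).
Primer B (GTGCCAGAAGG) also matches the top strand directly, at positions 102–112 — its reverse complement CCTTCTGGCAC is not present.
Both primers anneal to the bottom strand with 3' ends pointing the same way, so neither can prime synthesis back toward the other.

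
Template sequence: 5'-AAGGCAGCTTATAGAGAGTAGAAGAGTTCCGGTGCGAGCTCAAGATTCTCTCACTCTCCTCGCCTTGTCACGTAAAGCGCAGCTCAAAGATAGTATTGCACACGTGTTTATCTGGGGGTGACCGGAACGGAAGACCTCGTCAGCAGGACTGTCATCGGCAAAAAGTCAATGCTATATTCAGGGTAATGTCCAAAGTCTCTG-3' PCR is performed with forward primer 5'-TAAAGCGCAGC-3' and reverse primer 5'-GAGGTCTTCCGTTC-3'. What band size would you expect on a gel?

Scanning the template, TAAAGCGCAGC occurs at positions 73–83; this primer anneals to the bottom strand there with its 3' end pointing downstream.
Reverse complement of the reverse primer: GAACGGAAGACCTC. This occurs on the top strand at positions 125–138.
The product runs from position 73 to position 138, so its length is 138 − 73 + 1 = 66 bp.

66 bp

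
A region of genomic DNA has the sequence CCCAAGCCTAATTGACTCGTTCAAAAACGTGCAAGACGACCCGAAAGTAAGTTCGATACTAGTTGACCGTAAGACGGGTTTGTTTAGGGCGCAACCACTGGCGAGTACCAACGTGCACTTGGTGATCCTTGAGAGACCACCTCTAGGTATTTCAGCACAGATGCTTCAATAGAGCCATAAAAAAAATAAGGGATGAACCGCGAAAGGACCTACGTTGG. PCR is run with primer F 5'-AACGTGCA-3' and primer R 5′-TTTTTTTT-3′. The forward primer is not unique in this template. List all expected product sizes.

The forward primer AACGTGCA matches the top strand at positions 26–33, 110–117.
The reverse primer's reverse complement is AAAAAAAA, matching at positions 179–186.
Each forward site pairs with the reverse site to give a product ending at position 186: sizes 161, 77 bp.

161 bp, 77 bp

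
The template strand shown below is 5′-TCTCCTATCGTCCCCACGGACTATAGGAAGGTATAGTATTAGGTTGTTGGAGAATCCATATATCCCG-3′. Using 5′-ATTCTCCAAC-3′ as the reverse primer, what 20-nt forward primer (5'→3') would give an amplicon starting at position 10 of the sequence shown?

The reverse primer's reverse complement GTTGGAGAAT matches the template at positions 46–55; the product starts at position 10.
The forward primer is identical to the top strand over positions 10–29: GTCCCCACGGACTATAGGAA.

5'-GTCCCCACGGACTATAGGAA-3'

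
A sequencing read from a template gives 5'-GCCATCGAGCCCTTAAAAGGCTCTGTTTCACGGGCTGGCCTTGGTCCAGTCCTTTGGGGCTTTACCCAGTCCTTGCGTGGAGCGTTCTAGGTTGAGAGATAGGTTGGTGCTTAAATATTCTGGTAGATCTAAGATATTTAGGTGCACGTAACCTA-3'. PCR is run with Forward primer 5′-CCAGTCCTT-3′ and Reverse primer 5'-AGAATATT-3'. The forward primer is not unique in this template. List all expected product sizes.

The forward primer CCAGTCCTT matches the top strand at positions 46–54, 66–74.
The reverse primer's reverse complement is AATATTCT, matching at positions 114–121.
Each forward site pairs with the reverse site to give a product ending at position 121: sizes 76, 56 bp.

76 bp, 56 bp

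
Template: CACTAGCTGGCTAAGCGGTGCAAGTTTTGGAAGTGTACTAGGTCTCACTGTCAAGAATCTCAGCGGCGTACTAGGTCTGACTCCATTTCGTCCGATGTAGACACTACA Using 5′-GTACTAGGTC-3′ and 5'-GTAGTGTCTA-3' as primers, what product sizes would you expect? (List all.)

The forward primer GTACTAGGTC matches the top strand at positions 35–44, 68–77.
The reverse primer's reverse complement is TAGACACTAC, matching at positions 98–107.
Each forward site pairs with the reverse site to give a product ending at position 107: sizes 73, 40 bp.

73 bp, 40 bp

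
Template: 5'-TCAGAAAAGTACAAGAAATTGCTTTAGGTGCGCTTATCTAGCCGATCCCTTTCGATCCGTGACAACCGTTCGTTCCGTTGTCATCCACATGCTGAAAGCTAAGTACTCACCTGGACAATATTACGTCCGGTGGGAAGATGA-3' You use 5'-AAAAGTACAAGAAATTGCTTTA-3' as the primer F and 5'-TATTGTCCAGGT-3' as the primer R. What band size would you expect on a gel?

116 bp

Forward primer AAAAGTACAAGAAATTGCTTTA is found on the top strand at positions 5–26.
Reverse complement of the reverse primer: ACCTGGACAATA. This occurs on the top strand at positions 109–120.
The product runs from position 5 to position 120, so its length is 120 − 5 + 1 = 116 bp.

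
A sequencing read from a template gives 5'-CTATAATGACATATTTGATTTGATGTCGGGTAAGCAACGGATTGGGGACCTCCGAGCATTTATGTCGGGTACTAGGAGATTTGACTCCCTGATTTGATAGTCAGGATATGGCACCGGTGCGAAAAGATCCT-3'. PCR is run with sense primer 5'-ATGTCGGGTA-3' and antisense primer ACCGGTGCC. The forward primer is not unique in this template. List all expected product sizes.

96 bp, 57 bp

The forward primer ATGTCGGGTA matches the top strand at positions 23–32, 62–71.
The reverse primer's reverse complement is GGCACCGGT, matching at positions 110–118.
Each forward site pairs with the reverse site to give a product ending at position 118: sizes 96, 57 bp.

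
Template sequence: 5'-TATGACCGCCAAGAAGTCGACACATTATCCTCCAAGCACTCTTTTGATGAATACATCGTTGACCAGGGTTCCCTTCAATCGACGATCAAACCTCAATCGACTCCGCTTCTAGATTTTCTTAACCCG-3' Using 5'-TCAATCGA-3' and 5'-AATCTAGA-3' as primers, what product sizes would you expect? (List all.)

The forward primer TCAATCGA matches the top strand at positions 75–82, 93–100.
The reverse primer's reverse complement is TCTAGATT, matching at positions 108–115.
Each forward site pairs with the reverse site to give a product ending at position 115: sizes 41, 23 bp.

41 bp, 23 bp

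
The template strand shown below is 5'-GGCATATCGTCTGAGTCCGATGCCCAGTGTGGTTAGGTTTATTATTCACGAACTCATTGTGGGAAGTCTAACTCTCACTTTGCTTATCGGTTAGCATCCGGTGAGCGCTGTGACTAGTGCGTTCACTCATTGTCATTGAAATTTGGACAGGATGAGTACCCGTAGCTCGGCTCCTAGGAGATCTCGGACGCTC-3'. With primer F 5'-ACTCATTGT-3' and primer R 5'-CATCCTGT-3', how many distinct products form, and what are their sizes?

Two products: 103 bp, 30 bp

The forward primer ACTCATTGT matches the top strand at positions 52–60, 125–133.
The reverse primer's reverse complement is ACAGGATG, matching at positions 147–154.
Each forward site pairs with the reverse site to give a product ending at position 154: sizes 103, 30 bp.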